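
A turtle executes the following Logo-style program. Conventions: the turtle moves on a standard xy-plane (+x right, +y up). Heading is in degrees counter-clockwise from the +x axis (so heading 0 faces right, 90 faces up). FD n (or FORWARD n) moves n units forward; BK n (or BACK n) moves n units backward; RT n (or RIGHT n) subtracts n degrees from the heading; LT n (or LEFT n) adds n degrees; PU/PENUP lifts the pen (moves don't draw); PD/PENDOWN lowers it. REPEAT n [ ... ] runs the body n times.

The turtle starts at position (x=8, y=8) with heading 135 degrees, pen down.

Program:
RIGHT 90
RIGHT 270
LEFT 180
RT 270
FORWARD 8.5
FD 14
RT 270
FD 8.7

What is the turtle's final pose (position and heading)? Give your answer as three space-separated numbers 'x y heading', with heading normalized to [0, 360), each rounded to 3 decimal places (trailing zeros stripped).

Answer: 17.758 30.062 135

Derivation:
Executing turtle program step by step:
Start: pos=(8,8), heading=135, pen down
RT 90: heading 135 -> 45
RT 270: heading 45 -> 135
LT 180: heading 135 -> 315
RT 270: heading 315 -> 45
FD 8.5: (8,8) -> (14.01,14.01) [heading=45, draw]
FD 14: (14.01,14.01) -> (23.91,23.91) [heading=45, draw]
RT 270: heading 45 -> 135
FD 8.7: (23.91,23.91) -> (17.758,30.062) [heading=135, draw]
Final: pos=(17.758,30.062), heading=135, 3 segment(s) drawn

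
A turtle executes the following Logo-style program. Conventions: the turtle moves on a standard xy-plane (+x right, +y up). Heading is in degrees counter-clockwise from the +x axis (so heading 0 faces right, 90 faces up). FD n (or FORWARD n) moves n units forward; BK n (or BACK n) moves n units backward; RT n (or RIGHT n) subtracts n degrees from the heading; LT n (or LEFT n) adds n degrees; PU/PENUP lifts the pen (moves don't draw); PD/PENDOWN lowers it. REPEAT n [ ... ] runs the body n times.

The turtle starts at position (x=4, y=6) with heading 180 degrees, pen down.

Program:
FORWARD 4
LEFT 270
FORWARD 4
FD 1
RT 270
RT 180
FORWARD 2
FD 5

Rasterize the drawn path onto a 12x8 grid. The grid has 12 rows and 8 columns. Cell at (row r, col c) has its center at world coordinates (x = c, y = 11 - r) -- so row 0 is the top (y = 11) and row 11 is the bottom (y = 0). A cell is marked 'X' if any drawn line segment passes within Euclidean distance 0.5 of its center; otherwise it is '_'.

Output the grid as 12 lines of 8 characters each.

Segment 0: (4,6) -> (0,6)
Segment 1: (0,6) -> (0,10)
Segment 2: (0,10) -> (0,11)
Segment 3: (0,11) -> (2,11)
Segment 4: (2,11) -> (7,11)

Answer: XXXXXXXX
X_______
X_______
X_______
X_______
XXXXX___
________
________
________
________
________
________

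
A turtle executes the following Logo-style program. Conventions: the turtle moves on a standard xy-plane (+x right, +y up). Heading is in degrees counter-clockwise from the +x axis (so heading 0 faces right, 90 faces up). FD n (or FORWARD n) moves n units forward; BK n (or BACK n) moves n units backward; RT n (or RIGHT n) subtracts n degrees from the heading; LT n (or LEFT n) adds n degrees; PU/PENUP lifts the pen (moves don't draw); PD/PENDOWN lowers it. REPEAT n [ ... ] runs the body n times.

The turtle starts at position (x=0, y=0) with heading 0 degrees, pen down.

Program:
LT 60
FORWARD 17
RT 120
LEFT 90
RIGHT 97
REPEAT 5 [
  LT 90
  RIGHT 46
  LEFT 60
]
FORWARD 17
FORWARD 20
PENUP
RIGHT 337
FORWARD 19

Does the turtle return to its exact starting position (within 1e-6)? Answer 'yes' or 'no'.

Executing turtle program step by step:
Start: pos=(0,0), heading=0, pen down
LT 60: heading 0 -> 60
FD 17: (0,0) -> (8.5,14.722) [heading=60, draw]
RT 120: heading 60 -> 300
LT 90: heading 300 -> 30
RT 97: heading 30 -> 293
REPEAT 5 [
  -- iteration 1/5 --
  LT 90: heading 293 -> 23
  RT 46: heading 23 -> 337
  LT 60: heading 337 -> 37
  -- iteration 2/5 --
  LT 90: heading 37 -> 127
  RT 46: heading 127 -> 81
  LT 60: heading 81 -> 141
  -- iteration 3/5 --
  LT 90: heading 141 -> 231
  RT 46: heading 231 -> 185
  LT 60: heading 185 -> 245
  -- iteration 4/5 --
  LT 90: heading 245 -> 335
  RT 46: heading 335 -> 289
  LT 60: heading 289 -> 349
  -- iteration 5/5 --
  LT 90: heading 349 -> 79
  RT 46: heading 79 -> 33
  LT 60: heading 33 -> 93
]
FD 17: (8.5,14.722) -> (7.61,31.699) [heading=93, draw]
FD 20: (7.61,31.699) -> (6.564,51.672) [heading=93, draw]
PU: pen up
RT 337: heading 93 -> 116
FD 19: (6.564,51.672) -> (-1.765,68.749) [heading=116, move]
Final: pos=(-1.765,68.749), heading=116, 3 segment(s) drawn

Start position: (0, 0)
Final position: (-1.765, 68.749)
Distance = 68.771; >= 1e-6 -> NOT closed

Answer: no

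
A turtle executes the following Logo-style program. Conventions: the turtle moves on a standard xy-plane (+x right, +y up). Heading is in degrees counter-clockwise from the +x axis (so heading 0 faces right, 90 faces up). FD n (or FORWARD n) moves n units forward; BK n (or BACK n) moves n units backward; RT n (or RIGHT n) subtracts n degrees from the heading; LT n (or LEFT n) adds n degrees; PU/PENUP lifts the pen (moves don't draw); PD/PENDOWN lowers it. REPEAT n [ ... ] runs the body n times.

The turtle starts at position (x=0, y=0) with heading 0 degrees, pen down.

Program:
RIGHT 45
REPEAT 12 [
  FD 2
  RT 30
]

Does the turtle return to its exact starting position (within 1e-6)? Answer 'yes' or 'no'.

Executing turtle program step by step:
Start: pos=(0,0), heading=0, pen down
RT 45: heading 0 -> 315
REPEAT 12 [
  -- iteration 1/12 --
  FD 2: (0,0) -> (1.414,-1.414) [heading=315, draw]
  RT 30: heading 315 -> 285
  -- iteration 2/12 --
  FD 2: (1.414,-1.414) -> (1.932,-3.346) [heading=285, draw]
  RT 30: heading 285 -> 255
  -- iteration 3/12 --
  FD 2: (1.932,-3.346) -> (1.414,-5.278) [heading=255, draw]
  RT 30: heading 255 -> 225
  -- iteration 4/12 --
  FD 2: (1.414,-5.278) -> (0,-6.692) [heading=225, draw]
  RT 30: heading 225 -> 195
  -- iteration 5/12 --
  FD 2: (0,-6.692) -> (-1.932,-7.21) [heading=195, draw]
  RT 30: heading 195 -> 165
  -- iteration 6/12 --
  FD 2: (-1.932,-7.21) -> (-3.864,-6.692) [heading=165, draw]
  RT 30: heading 165 -> 135
  -- iteration 7/12 --
  FD 2: (-3.864,-6.692) -> (-5.278,-5.278) [heading=135, draw]
  RT 30: heading 135 -> 105
  -- iteration 8/12 --
  FD 2: (-5.278,-5.278) -> (-5.796,-3.346) [heading=105, draw]
  RT 30: heading 105 -> 75
  -- iteration 9/12 --
  FD 2: (-5.796,-3.346) -> (-5.278,-1.414) [heading=75, draw]
  RT 30: heading 75 -> 45
  -- iteration 10/12 --
  FD 2: (-5.278,-1.414) -> (-3.864,0) [heading=45, draw]
  RT 30: heading 45 -> 15
  -- iteration 11/12 --
  FD 2: (-3.864,0) -> (-1.932,0.518) [heading=15, draw]
  RT 30: heading 15 -> 345
  -- iteration 12/12 --
  FD 2: (-1.932,0.518) -> (0,0) [heading=345, draw]
  RT 30: heading 345 -> 315
]
Final: pos=(0,0), heading=315, 12 segment(s) drawn

Start position: (0, 0)
Final position: (0, 0)
Distance = 0; < 1e-6 -> CLOSED

Answer: yes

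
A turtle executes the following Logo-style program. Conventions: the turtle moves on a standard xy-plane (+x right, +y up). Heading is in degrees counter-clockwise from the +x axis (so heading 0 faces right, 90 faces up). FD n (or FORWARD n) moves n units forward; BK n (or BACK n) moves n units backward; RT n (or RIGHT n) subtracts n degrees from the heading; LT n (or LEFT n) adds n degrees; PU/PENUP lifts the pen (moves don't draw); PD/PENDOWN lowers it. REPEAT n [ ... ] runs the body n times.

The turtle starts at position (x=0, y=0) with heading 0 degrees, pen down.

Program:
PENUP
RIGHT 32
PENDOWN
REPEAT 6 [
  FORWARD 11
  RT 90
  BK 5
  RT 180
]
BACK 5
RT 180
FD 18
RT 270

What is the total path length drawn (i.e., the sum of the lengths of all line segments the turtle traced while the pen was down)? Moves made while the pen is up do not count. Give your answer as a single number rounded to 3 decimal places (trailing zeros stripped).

Answer: 119

Derivation:
Executing turtle program step by step:
Start: pos=(0,0), heading=0, pen down
PU: pen up
RT 32: heading 0 -> 328
PD: pen down
REPEAT 6 [
  -- iteration 1/6 --
  FD 11: (0,0) -> (9.329,-5.829) [heading=328, draw]
  RT 90: heading 328 -> 238
  BK 5: (9.329,-5.829) -> (11.978,-1.589) [heading=238, draw]
  RT 180: heading 238 -> 58
  -- iteration 2/6 --
  FD 11: (11.978,-1.589) -> (17.807,7.74) [heading=58, draw]
  RT 90: heading 58 -> 328
  BK 5: (17.807,7.74) -> (13.567,10.389) [heading=328, draw]
  RT 180: heading 328 -> 148
  -- iteration 3/6 --
  FD 11: (13.567,10.389) -> (4.238,16.218) [heading=148, draw]
  RT 90: heading 148 -> 58
  BK 5: (4.238,16.218) -> (1.589,11.978) [heading=58, draw]
  RT 180: heading 58 -> 238
  -- iteration 4/6 --
  FD 11: (1.589,11.978) -> (-4.24,2.65) [heading=238, draw]
  RT 90: heading 238 -> 148
  BK 5: (-4.24,2.65) -> (0,0) [heading=148, draw]
  RT 180: heading 148 -> 328
  -- iteration 5/6 --
  FD 11: (0,0) -> (9.329,-5.829) [heading=328, draw]
  RT 90: heading 328 -> 238
  BK 5: (9.329,-5.829) -> (11.978,-1.589) [heading=238, draw]
  RT 180: heading 238 -> 58
  -- iteration 6/6 --
  FD 11: (11.978,-1.589) -> (17.807,7.74) [heading=58, draw]
  RT 90: heading 58 -> 328
  BK 5: (17.807,7.74) -> (13.567,10.389) [heading=328, draw]
  RT 180: heading 328 -> 148
]
BK 5: (13.567,10.389) -> (17.807,7.74) [heading=148, draw]
RT 180: heading 148 -> 328
FD 18: (17.807,7.74) -> (33.072,-1.799) [heading=328, draw]
RT 270: heading 328 -> 58
Final: pos=(33.072,-1.799), heading=58, 14 segment(s) drawn

Segment lengths:
  seg 1: (0,0) -> (9.329,-5.829), length = 11
  seg 2: (9.329,-5.829) -> (11.978,-1.589), length = 5
  seg 3: (11.978,-1.589) -> (17.807,7.74), length = 11
  seg 4: (17.807,7.74) -> (13.567,10.389), length = 5
  seg 5: (13.567,10.389) -> (4.238,16.218), length = 11
  seg 6: (4.238,16.218) -> (1.589,11.978), length = 5
  seg 7: (1.589,11.978) -> (-4.24,2.65), length = 11
  seg 8: (-4.24,2.65) -> (0,0), length = 5
  seg 9: (0,0) -> (9.329,-5.829), length = 11
  seg 10: (9.329,-5.829) -> (11.978,-1.589), length = 5
  seg 11: (11.978,-1.589) -> (17.807,7.74), length = 11
  seg 12: (17.807,7.74) -> (13.567,10.389), length = 5
  seg 13: (13.567,10.389) -> (17.807,7.74), length = 5
  seg 14: (17.807,7.74) -> (33.072,-1.799), length = 18
Total = 119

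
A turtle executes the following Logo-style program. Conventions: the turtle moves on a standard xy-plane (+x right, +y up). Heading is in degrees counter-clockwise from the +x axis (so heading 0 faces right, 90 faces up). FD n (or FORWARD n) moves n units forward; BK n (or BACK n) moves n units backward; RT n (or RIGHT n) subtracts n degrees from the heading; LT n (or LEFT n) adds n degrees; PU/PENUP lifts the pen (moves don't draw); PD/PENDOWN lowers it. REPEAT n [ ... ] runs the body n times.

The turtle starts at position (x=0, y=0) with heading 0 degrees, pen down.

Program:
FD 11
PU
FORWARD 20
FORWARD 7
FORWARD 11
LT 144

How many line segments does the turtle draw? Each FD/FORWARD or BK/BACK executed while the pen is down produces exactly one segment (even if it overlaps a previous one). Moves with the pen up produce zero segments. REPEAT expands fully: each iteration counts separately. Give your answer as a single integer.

Answer: 1

Derivation:
Executing turtle program step by step:
Start: pos=(0,0), heading=0, pen down
FD 11: (0,0) -> (11,0) [heading=0, draw]
PU: pen up
FD 20: (11,0) -> (31,0) [heading=0, move]
FD 7: (31,0) -> (38,0) [heading=0, move]
FD 11: (38,0) -> (49,0) [heading=0, move]
LT 144: heading 0 -> 144
Final: pos=(49,0), heading=144, 1 segment(s) drawn
Segments drawn: 1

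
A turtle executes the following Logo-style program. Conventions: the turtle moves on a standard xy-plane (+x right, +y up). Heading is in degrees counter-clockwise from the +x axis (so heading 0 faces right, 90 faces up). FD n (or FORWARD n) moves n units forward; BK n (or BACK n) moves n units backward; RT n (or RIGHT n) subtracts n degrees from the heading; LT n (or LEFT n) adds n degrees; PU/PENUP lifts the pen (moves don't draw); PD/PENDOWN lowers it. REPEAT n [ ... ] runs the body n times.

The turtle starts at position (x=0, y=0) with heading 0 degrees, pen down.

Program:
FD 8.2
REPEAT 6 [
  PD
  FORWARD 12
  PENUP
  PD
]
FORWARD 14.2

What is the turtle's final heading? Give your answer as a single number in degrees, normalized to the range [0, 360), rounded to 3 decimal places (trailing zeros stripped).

Answer: 0

Derivation:
Executing turtle program step by step:
Start: pos=(0,0), heading=0, pen down
FD 8.2: (0,0) -> (8.2,0) [heading=0, draw]
REPEAT 6 [
  -- iteration 1/6 --
  PD: pen down
  FD 12: (8.2,0) -> (20.2,0) [heading=0, draw]
  PU: pen up
  PD: pen down
  -- iteration 2/6 --
  PD: pen down
  FD 12: (20.2,0) -> (32.2,0) [heading=0, draw]
  PU: pen up
  PD: pen down
  -- iteration 3/6 --
  PD: pen down
  FD 12: (32.2,0) -> (44.2,0) [heading=0, draw]
  PU: pen up
  PD: pen down
  -- iteration 4/6 --
  PD: pen down
  FD 12: (44.2,0) -> (56.2,0) [heading=0, draw]
  PU: pen up
  PD: pen down
  -- iteration 5/6 --
  PD: pen down
  FD 12: (56.2,0) -> (68.2,0) [heading=0, draw]
  PU: pen up
  PD: pen down
  -- iteration 6/6 --
  PD: pen down
  FD 12: (68.2,0) -> (80.2,0) [heading=0, draw]
  PU: pen up
  PD: pen down
]
FD 14.2: (80.2,0) -> (94.4,0) [heading=0, draw]
Final: pos=(94.4,0), heading=0, 8 segment(s) drawn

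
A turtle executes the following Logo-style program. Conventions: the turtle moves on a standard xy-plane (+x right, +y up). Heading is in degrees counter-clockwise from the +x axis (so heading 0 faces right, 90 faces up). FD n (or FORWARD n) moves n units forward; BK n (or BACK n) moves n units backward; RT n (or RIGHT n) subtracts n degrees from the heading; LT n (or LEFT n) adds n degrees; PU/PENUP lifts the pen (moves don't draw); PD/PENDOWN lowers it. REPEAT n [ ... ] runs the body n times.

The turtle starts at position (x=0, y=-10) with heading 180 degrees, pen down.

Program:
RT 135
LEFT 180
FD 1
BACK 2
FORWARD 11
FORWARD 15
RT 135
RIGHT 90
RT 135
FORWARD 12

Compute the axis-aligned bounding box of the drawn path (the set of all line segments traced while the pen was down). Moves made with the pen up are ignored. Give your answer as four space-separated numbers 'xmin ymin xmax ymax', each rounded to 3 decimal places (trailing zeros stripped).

Executing turtle program step by step:
Start: pos=(0,-10), heading=180, pen down
RT 135: heading 180 -> 45
LT 180: heading 45 -> 225
FD 1: (0,-10) -> (-0.707,-10.707) [heading=225, draw]
BK 2: (-0.707,-10.707) -> (0.707,-9.293) [heading=225, draw]
FD 11: (0.707,-9.293) -> (-7.071,-17.071) [heading=225, draw]
FD 15: (-7.071,-17.071) -> (-17.678,-27.678) [heading=225, draw]
RT 135: heading 225 -> 90
RT 90: heading 90 -> 0
RT 135: heading 0 -> 225
FD 12: (-17.678,-27.678) -> (-26.163,-36.163) [heading=225, draw]
Final: pos=(-26.163,-36.163), heading=225, 5 segment(s) drawn

Segment endpoints: x in {-26.163, -17.678, -7.071, -0.707, 0, 0.707}, y in {-36.163, -27.678, -17.071, -10.707, -10, -9.293}
xmin=-26.163, ymin=-36.163, xmax=0.707, ymax=-9.293

Answer: -26.163 -36.163 0.707 -9.293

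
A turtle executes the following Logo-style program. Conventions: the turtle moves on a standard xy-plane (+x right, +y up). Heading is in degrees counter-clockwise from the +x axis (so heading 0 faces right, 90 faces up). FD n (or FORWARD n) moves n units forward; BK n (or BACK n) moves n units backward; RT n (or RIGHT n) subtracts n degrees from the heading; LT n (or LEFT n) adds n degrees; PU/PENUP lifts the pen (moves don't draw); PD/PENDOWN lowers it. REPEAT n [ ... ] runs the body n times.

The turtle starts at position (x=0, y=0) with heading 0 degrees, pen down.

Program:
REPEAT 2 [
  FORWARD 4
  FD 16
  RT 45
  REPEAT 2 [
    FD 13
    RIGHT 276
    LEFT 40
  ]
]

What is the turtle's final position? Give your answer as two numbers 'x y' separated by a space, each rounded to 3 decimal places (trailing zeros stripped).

Executing turtle program step by step:
Start: pos=(0,0), heading=0, pen down
REPEAT 2 [
  -- iteration 1/2 --
  FD 4: (0,0) -> (4,0) [heading=0, draw]
  FD 16: (4,0) -> (20,0) [heading=0, draw]
  RT 45: heading 0 -> 315
  REPEAT 2 [
    -- iteration 1/2 --
    FD 13: (20,0) -> (29.192,-9.192) [heading=315, draw]
    RT 276: heading 315 -> 39
    LT 40: heading 39 -> 79
    -- iteration 2/2 --
    FD 13: (29.192,-9.192) -> (31.673,3.569) [heading=79, draw]
    RT 276: heading 79 -> 163
    LT 40: heading 163 -> 203
  ]
  -- iteration 2/2 --
  FD 4: (31.673,3.569) -> (27.991,2.006) [heading=203, draw]
  FD 16: (27.991,2.006) -> (13.263,-4.246) [heading=203, draw]
  RT 45: heading 203 -> 158
  REPEAT 2 [
    -- iteration 1/2 --
    FD 13: (13.263,-4.246) -> (1.209,0.624) [heading=158, draw]
    RT 276: heading 158 -> 242
    LT 40: heading 242 -> 282
    -- iteration 2/2 --
    FD 13: (1.209,0.624) -> (3.912,-12.092) [heading=282, draw]
    RT 276: heading 282 -> 6
    LT 40: heading 6 -> 46
  ]
]
Final: pos=(3.912,-12.092), heading=46, 8 segment(s) drawn

Answer: 3.912 -12.092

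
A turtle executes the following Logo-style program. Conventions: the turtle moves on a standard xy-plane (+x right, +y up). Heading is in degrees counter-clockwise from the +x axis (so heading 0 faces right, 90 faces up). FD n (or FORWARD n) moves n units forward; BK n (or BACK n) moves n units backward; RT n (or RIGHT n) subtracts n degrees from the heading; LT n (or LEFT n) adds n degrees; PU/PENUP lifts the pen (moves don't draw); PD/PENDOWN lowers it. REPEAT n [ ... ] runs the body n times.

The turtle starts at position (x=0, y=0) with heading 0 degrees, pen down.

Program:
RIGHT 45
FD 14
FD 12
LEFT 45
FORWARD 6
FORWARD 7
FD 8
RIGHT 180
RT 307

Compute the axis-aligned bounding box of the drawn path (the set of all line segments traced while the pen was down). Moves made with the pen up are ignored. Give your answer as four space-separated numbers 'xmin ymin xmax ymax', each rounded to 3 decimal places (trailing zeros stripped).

Answer: 0 -18.385 39.385 0

Derivation:
Executing turtle program step by step:
Start: pos=(0,0), heading=0, pen down
RT 45: heading 0 -> 315
FD 14: (0,0) -> (9.899,-9.899) [heading=315, draw]
FD 12: (9.899,-9.899) -> (18.385,-18.385) [heading=315, draw]
LT 45: heading 315 -> 0
FD 6: (18.385,-18.385) -> (24.385,-18.385) [heading=0, draw]
FD 7: (24.385,-18.385) -> (31.385,-18.385) [heading=0, draw]
FD 8: (31.385,-18.385) -> (39.385,-18.385) [heading=0, draw]
RT 180: heading 0 -> 180
RT 307: heading 180 -> 233
Final: pos=(39.385,-18.385), heading=233, 5 segment(s) drawn

Segment endpoints: x in {0, 9.899, 18.385, 24.385, 31.385, 39.385}, y in {-18.385, -9.899, 0}
xmin=0, ymin=-18.385, xmax=39.385, ymax=0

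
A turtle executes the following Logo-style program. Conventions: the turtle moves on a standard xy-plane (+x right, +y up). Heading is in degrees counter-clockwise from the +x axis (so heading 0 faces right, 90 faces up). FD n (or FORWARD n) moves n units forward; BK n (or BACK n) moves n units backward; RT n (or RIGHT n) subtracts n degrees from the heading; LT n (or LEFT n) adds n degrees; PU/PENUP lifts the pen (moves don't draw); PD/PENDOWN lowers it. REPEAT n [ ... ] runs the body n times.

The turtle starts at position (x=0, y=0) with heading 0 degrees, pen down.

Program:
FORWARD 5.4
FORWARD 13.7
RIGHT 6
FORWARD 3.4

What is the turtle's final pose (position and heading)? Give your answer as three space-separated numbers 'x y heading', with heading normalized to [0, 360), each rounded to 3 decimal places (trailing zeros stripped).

Answer: 22.481 -0.355 354

Derivation:
Executing turtle program step by step:
Start: pos=(0,0), heading=0, pen down
FD 5.4: (0,0) -> (5.4,0) [heading=0, draw]
FD 13.7: (5.4,0) -> (19.1,0) [heading=0, draw]
RT 6: heading 0 -> 354
FD 3.4: (19.1,0) -> (22.481,-0.355) [heading=354, draw]
Final: pos=(22.481,-0.355), heading=354, 3 segment(s) drawn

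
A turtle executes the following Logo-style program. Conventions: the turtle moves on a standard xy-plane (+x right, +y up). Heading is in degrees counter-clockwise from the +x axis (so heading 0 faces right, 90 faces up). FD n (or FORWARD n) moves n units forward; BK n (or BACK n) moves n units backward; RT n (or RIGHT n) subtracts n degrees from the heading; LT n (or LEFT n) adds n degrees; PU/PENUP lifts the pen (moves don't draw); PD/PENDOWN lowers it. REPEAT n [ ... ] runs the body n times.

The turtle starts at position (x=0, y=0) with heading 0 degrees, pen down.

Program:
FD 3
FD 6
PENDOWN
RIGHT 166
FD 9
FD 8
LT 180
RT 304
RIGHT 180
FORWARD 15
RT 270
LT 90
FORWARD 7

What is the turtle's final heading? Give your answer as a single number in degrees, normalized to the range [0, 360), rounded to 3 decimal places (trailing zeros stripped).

Executing turtle program step by step:
Start: pos=(0,0), heading=0, pen down
FD 3: (0,0) -> (3,0) [heading=0, draw]
FD 6: (3,0) -> (9,0) [heading=0, draw]
PD: pen down
RT 166: heading 0 -> 194
FD 9: (9,0) -> (0.267,-2.177) [heading=194, draw]
FD 8: (0.267,-2.177) -> (-7.495,-4.113) [heading=194, draw]
LT 180: heading 194 -> 14
RT 304: heading 14 -> 70
RT 180: heading 70 -> 250
FD 15: (-7.495,-4.113) -> (-12.625,-18.208) [heading=250, draw]
RT 270: heading 250 -> 340
LT 90: heading 340 -> 70
FD 7: (-12.625,-18.208) -> (-10.231,-11.63) [heading=70, draw]
Final: pos=(-10.231,-11.63), heading=70, 6 segment(s) drawn

Answer: 70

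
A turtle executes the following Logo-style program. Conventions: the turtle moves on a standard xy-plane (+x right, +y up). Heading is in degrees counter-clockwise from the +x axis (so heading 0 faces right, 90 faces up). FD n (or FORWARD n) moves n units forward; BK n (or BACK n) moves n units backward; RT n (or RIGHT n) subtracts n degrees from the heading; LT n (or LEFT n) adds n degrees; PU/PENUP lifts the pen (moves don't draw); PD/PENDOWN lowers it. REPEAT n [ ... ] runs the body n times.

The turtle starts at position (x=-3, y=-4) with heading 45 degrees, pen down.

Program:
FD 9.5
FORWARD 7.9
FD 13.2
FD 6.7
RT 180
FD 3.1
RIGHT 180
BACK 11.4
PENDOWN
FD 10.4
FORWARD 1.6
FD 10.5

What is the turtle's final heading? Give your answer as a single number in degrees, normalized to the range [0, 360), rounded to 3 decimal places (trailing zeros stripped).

Executing turtle program step by step:
Start: pos=(-3,-4), heading=45, pen down
FD 9.5: (-3,-4) -> (3.718,2.718) [heading=45, draw]
FD 7.9: (3.718,2.718) -> (9.304,8.304) [heading=45, draw]
FD 13.2: (9.304,8.304) -> (18.637,17.637) [heading=45, draw]
FD 6.7: (18.637,17.637) -> (23.375,22.375) [heading=45, draw]
RT 180: heading 45 -> 225
FD 3.1: (23.375,22.375) -> (21.183,20.183) [heading=225, draw]
RT 180: heading 225 -> 45
BK 11.4: (21.183,20.183) -> (13.122,12.122) [heading=45, draw]
PD: pen down
FD 10.4: (13.122,12.122) -> (20.476,19.476) [heading=45, draw]
FD 1.6: (20.476,19.476) -> (21.607,20.607) [heading=45, draw]
FD 10.5: (21.607,20.607) -> (29.032,28.032) [heading=45, draw]
Final: pos=(29.032,28.032), heading=45, 9 segment(s) drawn

Answer: 45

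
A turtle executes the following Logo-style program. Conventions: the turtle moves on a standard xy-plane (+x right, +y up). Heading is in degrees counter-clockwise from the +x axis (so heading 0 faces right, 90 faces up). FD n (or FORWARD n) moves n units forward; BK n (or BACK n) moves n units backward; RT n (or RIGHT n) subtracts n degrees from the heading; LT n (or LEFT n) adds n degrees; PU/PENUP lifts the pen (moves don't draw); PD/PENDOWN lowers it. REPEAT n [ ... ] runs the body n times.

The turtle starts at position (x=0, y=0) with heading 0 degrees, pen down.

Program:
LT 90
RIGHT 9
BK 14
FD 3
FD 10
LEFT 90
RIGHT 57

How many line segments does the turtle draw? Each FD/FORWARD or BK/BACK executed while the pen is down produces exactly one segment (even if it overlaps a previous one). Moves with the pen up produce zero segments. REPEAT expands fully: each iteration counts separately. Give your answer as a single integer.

Answer: 3

Derivation:
Executing turtle program step by step:
Start: pos=(0,0), heading=0, pen down
LT 90: heading 0 -> 90
RT 9: heading 90 -> 81
BK 14: (0,0) -> (-2.19,-13.828) [heading=81, draw]
FD 3: (-2.19,-13.828) -> (-1.721,-10.865) [heading=81, draw]
FD 10: (-1.721,-10.865) -> (-0.156,-0.988) [heading=81, draw]
LT 90: heading 81 -> 171
RT 57: heading 171 -> 114
Final: pos=(-0.156,-0.988), heading=114, 3 segment(s) drawn
Segments drawn: 3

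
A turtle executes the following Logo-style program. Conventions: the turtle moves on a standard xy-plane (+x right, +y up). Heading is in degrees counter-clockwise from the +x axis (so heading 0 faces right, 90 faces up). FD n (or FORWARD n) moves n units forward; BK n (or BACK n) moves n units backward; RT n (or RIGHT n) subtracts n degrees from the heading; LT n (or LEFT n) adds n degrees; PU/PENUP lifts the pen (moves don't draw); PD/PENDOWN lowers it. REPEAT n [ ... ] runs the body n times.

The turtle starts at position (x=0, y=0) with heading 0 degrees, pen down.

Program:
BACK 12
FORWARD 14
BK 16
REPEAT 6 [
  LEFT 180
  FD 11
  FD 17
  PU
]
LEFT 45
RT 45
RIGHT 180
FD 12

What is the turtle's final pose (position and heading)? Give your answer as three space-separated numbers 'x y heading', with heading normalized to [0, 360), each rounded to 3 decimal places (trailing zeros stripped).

Answer: -26 0 180

Derivation:
Executing turtle program step by step:
Start: pos=(0,0), heading=0, pen down
BK 12: (0,0) -> (-12,0) [heading=0, draw]
FD 14: (-12,0) -> (2,0) [heading=0, draw]
BK 16: (2,0) -> (-14,0) [heading=0, draw]
REPEAT 6 [
  -- iteration 1/6 --
  LT 180: heading 0 -> 180
  FD 11: (-14,0) -> (-25,0) [heading=180, draw]
  FD 17: (-25,0) -> (-42,0) [heading=180, draw]
  PU: pen up
  -- iteration 2/6 --
  LT 180: heading 180 -> 0
  FD 11: (-42,0) -> (-31,0) [heading=0, move]
  FD 17: (-31,0) -> (-14,0) [heading=0, move]
  PU: pen up
  -- iteration 3/6 --
  LT 180: heading 0 -> 180
  FD 11: (-14,0) -> (-25,0) [heading=180, move]
  FD 17: (-25,0) -> (-42,0) [heading=180, move]
  PU: pen up
  -- iteration 4/6 --
  LT 180: heading 180 -> 0
  FD 11: (-42,0) -> (-31,0) [heading=0, move]
  FD 17: (-31,0) -> (-14,0) [heading=0, move]
  PU: pen up
  -- iteration 5/6 --
  LT 180: heading 0 -> 180
  FD 11: (-14,0) -> (-25,0) [heading=180, move]
  FD 17: (-25,0) -> (-42,0) [heading=180, move]
  PU: pen up
  -- iteration 6/6 --
  LT 180: heading 180 -> 0
  FD 11: (-42,0) -> (-31,0) [heading=0, move]
  FD 17: (-31,0) -> (-14,0) [heading=0, move]
  PU: pen up
]
LT 45: heading 0 -> 45
RT 45: heading 45 -> 0
RT 180: heading 0 -> 180
FD 12: (-14,0) -> (-26,0) [heading=180, move]
Final: pos=(-26,0), heading=180, 5 segment(s) drawn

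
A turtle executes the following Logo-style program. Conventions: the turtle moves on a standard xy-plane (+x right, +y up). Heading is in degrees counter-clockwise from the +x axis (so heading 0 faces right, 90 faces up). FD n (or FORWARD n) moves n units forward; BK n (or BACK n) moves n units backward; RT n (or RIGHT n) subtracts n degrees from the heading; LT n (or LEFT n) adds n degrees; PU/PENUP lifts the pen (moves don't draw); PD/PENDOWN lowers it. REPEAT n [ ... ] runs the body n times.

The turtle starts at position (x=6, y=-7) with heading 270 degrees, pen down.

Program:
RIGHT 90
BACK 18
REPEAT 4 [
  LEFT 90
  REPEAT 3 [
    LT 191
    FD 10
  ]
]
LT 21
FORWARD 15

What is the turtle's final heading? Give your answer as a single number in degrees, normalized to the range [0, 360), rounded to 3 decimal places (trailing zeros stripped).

Executing turtle program step by step:
Start: pos=(6,-7), heading=270, pen down
RT 90: heading 270 -> 180
BK 18: (6,-7) -> (24,-7) [heading=180, draw]
REPEAT 4 [
  -- iteration 1/4 --
  LT 90: heading 180 -> 270
  REPEAT 3 [
    -- iteration 1/3 --
    LT 191: heading 270 -> 101
    FD 10: (24,-7) -> (22.092,2.816) [heading=101, draw]
    -- iteration 2/3 --
    LT 191: heading 101 -> 292
    FD 10: (22.092,2.816) -> (25.838,-6.456) [heading=292, draw]
    -- iteration 3/3 --
    LT 191: heading 292 -> 123
    FD 10: (25.838,-6.456) -> (20.392,1.931) [heading=123, draw]
  ]
  -- iteration 2/4 --
  LT 90: heading 123 -> 213
  REPEAT 3 [
    -- iteration 1/3 --
    LT 191: heading 213 -> 44
    FD 10: (20.392,1.931) -> (27.585,8.878) [heading=44, draw]
    -- iteration 2/3 --
    LT 191: heading 44 -> 235
    FD 10: (27.585,8.878) -> (21.849,0.686) [heading=235, draw]
    -- iteration 3/3 --
    LT 191: heading 235 -> 66
    FD 10: (21.849,0.686) -> (25.917,9.822) [heading=66, draw]
  ]
  -- iteration 3/4 --
  LT 90: heading 66 -> 156
  REPEAT 3 [
    -- iteration 1/3 --
    LT 191: heading 156 -> 347
    FD 10: (25.917,9.822) -> (35.66,7.572) [heading=347, draw]
    -- iteration 2/3 --
    LT 191: heading 347 -> 178
    FD 10: (35.66,7.572) -> (25.666,7.921) [heading=178, draw]
    -- iteration 3/3 --
    LT 191: heading 178 -> 9
    FD 10: (25.666,7.921) -> (35.543,9.485) [heading=9, draw]
  ]
  -- iteration 4/4 --
  LT 90: heading 9 -> 99
  REPEAT 3 [
    -- iteration 1/3 --
    LT 191: heading 99 -> 290
    FD 10: (35.543,9.485) -> (38.963,0.089) [heading=290, draw]
    -- iteration 2/3 --
    LT 191: heading 290 -> 121
    FD 10: (38.963,0.089) -> (33.813,8.66) [heading=121, draw]
    -- iteration 3/3 --
    LT 191: heading 121 -> 312
    FD 10: (33.813,8.66) -> (40.504,1.229) [heading=312, draw]
  ]
]
LT 21: heading 312 -> 333
FD 15: (40.504,1.229) -> (53.869,-5.581) [heading=333, draw]
Final: pos=(53.869,-5.581), heading=333, 14 segment(s) drawn

Answer: 333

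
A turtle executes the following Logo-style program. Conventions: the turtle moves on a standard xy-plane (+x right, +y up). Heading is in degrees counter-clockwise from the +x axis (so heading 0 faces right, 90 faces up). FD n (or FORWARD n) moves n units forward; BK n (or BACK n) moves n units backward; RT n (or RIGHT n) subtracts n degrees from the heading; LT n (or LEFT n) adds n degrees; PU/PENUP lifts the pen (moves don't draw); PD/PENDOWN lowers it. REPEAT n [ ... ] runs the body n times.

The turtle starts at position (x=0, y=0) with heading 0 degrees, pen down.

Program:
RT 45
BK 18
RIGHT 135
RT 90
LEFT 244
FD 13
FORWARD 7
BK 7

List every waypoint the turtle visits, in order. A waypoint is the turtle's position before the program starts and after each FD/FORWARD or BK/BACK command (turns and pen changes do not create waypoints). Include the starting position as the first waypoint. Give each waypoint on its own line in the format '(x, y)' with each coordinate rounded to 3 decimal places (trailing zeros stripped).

Executing turtle program step by step:
Start: pos=(0,0), heading=0, pen down
RT 45: heading 0 -> 315
BK 18: (0,0) -> (-12.728,12.728) [heading=315, draw]
RT 135: heading 315 -> 180
RT 90: heading 180 -> 90
LT 244: heading 90 -> 334
FD 13: (-12.728,12.728) -> (-1.044,7.029) [heading=334, draw]
FD 7: (-1.044,7.029) -> (5.248,3.96) [heading=334, draw]
BK 7: (5.248,3.96) -> (-1.044,7.029) [heading=334, draw]
Final: pos=(-1.044,7.029), heading=334, 4 segment(s) drawn
Waypoints (5 total):
(0, 0)
(-12.728, 12.728)
(-1.044, 7.029)
(5.248, 3.96)
(-1.044, 7.029)

Answer: (0, 0)
(-12.728, 12.728)
(-1.044, 7.029)
(5.248, 3.96)
(-1.044, 7.029)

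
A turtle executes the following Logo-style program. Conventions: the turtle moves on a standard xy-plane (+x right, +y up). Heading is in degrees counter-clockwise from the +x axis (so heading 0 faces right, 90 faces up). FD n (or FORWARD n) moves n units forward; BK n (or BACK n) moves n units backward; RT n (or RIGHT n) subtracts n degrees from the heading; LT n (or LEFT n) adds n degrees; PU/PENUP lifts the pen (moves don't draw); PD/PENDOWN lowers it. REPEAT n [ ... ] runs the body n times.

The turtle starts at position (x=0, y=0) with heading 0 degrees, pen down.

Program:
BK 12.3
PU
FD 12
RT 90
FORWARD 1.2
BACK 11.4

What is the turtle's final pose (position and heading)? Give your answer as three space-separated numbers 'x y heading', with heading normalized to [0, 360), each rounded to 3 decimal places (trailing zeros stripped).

Executing turtle program step by step:
Start: pos=(0,0), heading=0, pen down
BK 12.3: (0,0) -> (-12.3,0) [heading=0, draw]
PU: pen up
FD 12: (-12.3,0) -> (-0.3,0) [heading=0, move]
RT 90: heading 0 -> 270
FD 1.2: (-0.3,0) -> (-0.3,-1.2) [heading=270, move]
BK 11.4: (-0.3,-1.2) -> (-0.3,10.2) [heading=270, move]
Final: pos=(-0.3,10.2), heading=270, 1 segment(s) drawn

Answer: -0.3 10.2 270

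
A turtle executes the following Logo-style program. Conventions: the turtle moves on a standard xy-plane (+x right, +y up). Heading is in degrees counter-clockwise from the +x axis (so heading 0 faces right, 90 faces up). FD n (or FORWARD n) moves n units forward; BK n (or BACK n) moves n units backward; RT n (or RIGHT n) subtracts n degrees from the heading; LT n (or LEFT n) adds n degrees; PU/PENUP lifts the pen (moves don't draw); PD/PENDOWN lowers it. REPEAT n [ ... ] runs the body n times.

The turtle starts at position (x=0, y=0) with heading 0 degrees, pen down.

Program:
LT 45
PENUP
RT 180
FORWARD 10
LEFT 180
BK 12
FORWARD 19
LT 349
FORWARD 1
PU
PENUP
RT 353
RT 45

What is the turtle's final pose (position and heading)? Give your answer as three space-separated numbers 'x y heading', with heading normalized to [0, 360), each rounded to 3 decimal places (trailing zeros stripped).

Executing turtle program step by step:
Start: pos=(0,0), heading=0, pen down
LT 45: heading 0 -> 45
PU: pen up
RT 180: heading 45 -> 225
FD 10: (0,0) -> (-7.071,-7.071) [heading=225, move]
LT 180: heading 225 -> 45
BK 12: (-7.071,-7.071) -> (-15.556,-15.556) [heading=45, move]
FD 19: (-15.556,-15.556) -> (-2.121,-2.121) [heading=45, move]
LT 349: heading 45 -> 34
FD 1: (-2.121,-2.121) -> (-1.292,-1.562) [heading=34, move]
PU: pen up
PU: pen up
RT 353: heading 34 -> 41
RT 45: heading 41 -> 356
Final: pos=(-1.292,-1.562), heading=356, 0 segment(s) drawn

Answer: -1.292 -1.562 356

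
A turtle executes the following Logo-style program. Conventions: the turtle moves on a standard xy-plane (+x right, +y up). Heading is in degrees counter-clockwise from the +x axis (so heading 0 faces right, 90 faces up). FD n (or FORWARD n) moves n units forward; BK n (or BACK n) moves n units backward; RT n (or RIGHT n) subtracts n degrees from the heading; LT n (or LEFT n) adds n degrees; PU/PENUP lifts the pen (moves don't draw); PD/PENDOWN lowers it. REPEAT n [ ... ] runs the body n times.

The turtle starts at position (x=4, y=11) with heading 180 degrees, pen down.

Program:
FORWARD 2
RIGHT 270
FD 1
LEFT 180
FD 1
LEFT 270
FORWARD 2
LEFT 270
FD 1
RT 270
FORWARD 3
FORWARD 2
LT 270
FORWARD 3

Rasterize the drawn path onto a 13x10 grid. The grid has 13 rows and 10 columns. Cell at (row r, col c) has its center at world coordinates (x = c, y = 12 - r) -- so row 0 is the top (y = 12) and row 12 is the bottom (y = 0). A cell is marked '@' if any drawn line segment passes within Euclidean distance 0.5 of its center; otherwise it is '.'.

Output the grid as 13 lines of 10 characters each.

Answer: ..........
..@@@.....
..@.@@@@@@
.........@
.........@
.........@
..........
..........
..........
..........
..........
..........
..........

Derivation:
Segment 0: (4,11) -> (2,11)
Segment 1: (2,11) -> (2,10)
Segment 2: (2,10) -> (2,11)
Segment 3: (2,11) -> (4,11)
Segment 4: (4,11) -> (4,10)
Segment 5: (4,10) -> (7,10)
Segment 6: (7,10) -> (9,10)
Segment 7: (9,10) -> (9,7)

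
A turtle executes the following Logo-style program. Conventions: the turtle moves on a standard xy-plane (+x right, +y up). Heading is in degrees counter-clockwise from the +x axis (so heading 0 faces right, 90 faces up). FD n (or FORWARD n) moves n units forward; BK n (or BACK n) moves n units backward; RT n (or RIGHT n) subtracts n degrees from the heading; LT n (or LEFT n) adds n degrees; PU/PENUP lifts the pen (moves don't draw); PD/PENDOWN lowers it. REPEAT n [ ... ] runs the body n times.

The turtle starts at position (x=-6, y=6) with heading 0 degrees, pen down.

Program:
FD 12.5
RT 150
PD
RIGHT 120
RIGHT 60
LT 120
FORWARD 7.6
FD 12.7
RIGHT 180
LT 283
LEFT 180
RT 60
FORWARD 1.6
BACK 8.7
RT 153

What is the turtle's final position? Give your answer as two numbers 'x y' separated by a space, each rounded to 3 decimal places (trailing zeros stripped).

Executing turtle program step by step:
Start: pos=(-6,6), heading=0, pen down
FD 12.5: (-6,6) -> (6.5,6) [heading=0, draw]
RT 150: heading 0 -> 210
PD: pen down
RT 120: heading 210 -> 90
RT 60: heading 90 -> 30
LT 120: heading 30 -> 150
FD 7.6: (6.5,6) -> (-0.082,9.8) [heading=150, draw]
FD 12.7: (-0.082,9.8) -> (-11.08,16.15) [heading=150, draw]
RT 180: heading 150 -> 330
LT 283: heading 330 -> 253
LT 180: heading 253 -> 73
RT 60: heading 73 -> 13
FD 1.6: (-11.08,16.15) -> (-9.521,16.51) [heading=13, draw]
BK 8.7: (-9.521,16.51) -> (-17.998,14.553) [heading=13, draw]
RT 153: heading 13 -> 220
Final: pos=(-17.998,14.553), heading=220, 5 segment(s) drawn

Answer: -17.998 14.553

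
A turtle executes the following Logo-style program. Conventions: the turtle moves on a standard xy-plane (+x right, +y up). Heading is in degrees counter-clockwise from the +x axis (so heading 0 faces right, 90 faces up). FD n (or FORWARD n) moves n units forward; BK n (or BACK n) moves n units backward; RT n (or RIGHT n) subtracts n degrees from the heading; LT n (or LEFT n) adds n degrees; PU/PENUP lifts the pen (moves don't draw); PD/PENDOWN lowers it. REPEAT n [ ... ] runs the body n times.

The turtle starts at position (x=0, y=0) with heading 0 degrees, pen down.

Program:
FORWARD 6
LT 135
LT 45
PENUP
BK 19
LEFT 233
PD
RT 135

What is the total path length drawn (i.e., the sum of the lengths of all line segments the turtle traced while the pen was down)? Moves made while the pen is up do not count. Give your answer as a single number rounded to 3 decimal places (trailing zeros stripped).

Executing turtle program step by step:
Start: pos=(0,0), heading=0, pen down
FD 6: (0,0) -> (6,0) [heading=0, draw]
LT 135: heading 0 -> 135
LT 45: heading 135 -> 180
PU: pen up
BK 19: (6,0) -> (25,0) [heading=180, move]
LT 233: heading 180 -> 53
PD: pen down
RT 135: heading 53 -> 278
Final: pos=(25,0), heading=278, 1 segment(s) drawn

Segment lengths:
  seg 1: (0,0) -> (6,0), length = 6
Total = 6

Answer: 6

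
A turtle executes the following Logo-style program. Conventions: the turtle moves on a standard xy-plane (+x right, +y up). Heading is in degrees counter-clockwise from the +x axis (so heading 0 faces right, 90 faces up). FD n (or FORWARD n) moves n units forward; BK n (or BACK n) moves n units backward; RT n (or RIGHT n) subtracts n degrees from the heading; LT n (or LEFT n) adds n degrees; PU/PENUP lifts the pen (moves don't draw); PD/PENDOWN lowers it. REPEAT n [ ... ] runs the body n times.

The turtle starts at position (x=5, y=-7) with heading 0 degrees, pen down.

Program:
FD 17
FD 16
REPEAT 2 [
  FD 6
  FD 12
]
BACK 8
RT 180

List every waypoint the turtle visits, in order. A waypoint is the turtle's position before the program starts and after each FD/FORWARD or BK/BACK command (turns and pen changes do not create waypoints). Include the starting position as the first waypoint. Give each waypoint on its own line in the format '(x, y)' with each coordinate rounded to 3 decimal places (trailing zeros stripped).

Answer: (5, -7)
(22, -7)
(38, -7)
(44, -7)
(56, -7)
(62, -7)
(74, -7)
(66, -7)

Derivation:
Executing turtle program step by step:
Start: pos=(5,-7), heading=0, pen down
FD 17: (5,-7) -> (22,-7) [heading=0, draw]
FD 16: (22,-7) -> (38,-7) [heading=0, draw]
REPEAT 2 [
  -- iteration 1/2 --
  FD 6: (38,-7) -> (44,-7) [heading=0, draw]
  FD 12: (44,-7) -> (56,-7) [heading=0, draw]
  -- iteration 2/2 --
  FD 6: (56,-7) -> (62,-7) [heading=0, draw]
  FD 12: (62,-7) -> (74,-7) [heading=0, draw]
]
BK 8: (74,-7) -> (66,-7) [heading=0, draw]
RT 180: heading 0 -> 180
Final: pos=(66,-7), heading=180, 7 segment(s) drawn
Waypoints (8 total):
(5, -7)
(22, -7)
(38, -7)
(44, -7)
(56, -7)
(62, -7)
(74, -7)
(66, -7)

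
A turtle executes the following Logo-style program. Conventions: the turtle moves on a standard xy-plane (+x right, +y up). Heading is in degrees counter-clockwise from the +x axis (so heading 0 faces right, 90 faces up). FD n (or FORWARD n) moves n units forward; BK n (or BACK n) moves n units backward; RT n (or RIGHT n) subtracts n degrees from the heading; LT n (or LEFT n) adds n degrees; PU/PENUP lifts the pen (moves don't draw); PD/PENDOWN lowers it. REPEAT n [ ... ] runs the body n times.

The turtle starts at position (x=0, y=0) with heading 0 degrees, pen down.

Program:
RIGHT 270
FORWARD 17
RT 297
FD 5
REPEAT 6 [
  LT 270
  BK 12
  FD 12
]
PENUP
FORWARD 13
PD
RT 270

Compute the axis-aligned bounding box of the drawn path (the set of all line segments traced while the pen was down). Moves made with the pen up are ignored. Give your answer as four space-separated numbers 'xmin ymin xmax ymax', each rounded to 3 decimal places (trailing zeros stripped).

Executing turtle program step by step:
Start: pos=(0,0), heading=0, pen down
RT 270: heading 0 -> 90
FD 17: (0,0) -> (0,17) [heading=90, draw]
RT 297: heading 90 -> 153
FD 5: (0,17) -> (-4.455,19.27) [heading=153, draw]
REPEAT 6 [
  -- iteration 1/6 --
  LT 270: heading 153 -> 63
  BK 12: (-4.455,19.27) -> (-9.903,8.578) [heading=63, draw]
  FD 12: (-9.903,8.578) -> (-4.455,19.27) [heading=63, draw]
  -- iteration 2/6 --
  LT 270: heading 63 -> 333
  BK 12: (-4.455,19.27) -> (-15.147,24.718) [heading=333, draw]
  FD 12: (-15.147,24.718) -> (-4.455,19.27) [heading=333, draw]
  -- iteration 3/6 --
  LT 270: heading 333 -> 243
  BK 12: (-4.455,19.27) -> (0.993,29.962) [heading=243, draw]
  FD 12: (0.993,29.962) -> (-4.455,19.27) [heading=243, draw]
  -- iteration 4/6 --
  LT 270: heading 243 -> 153
  BK 12: (-4.455,19.27) -> (6.237,13.822) [heading=153, draw]
  FD 12: (6.237,13.822) -> (-4.455,19.27) [heading=153, draw]
  -- iteration 5/6 --
  LT 270: heading 153 -> 63
  BK 12: (-4.455,19.27) -> (-9.903,8.578) [heading=63, draw]
  FD 12: (-9.903,8.578) -> (-4.455,19.27) [heading=63, draw]
  -- iteration 6/6 --
  LT 270: heading 63 -> 333
  BK 12: (-4.455,19.27) -> (-15.147,24.718) [heading=333, draw]
  FD 12: (-15.147,24.718) -> (-4.455,19.27) [heading=333, draw]
]
PU: pen up
FD 13: (-4.455,19.27) -> (7.128,13.368) [heading=333, move]
PD: pen down
RT 270: heading 333 -> 63
Final: pos=(7.128,13.368), heading=63, 14 segment(s) drawn

Segment endpoints: x in {-15.147, -9.903, -9.903, -4.455, -4.455, 0, 0, 0.993, 6.237}, y in {0, 8.578, 8.578, 13.822, 17, 19.27, 19.27, 24.718, 24.718, 29.962}
xmin=-15.147, ymin=0, xmax=6.237, ymax=29.962

Answer: -15.147 0 6.237 29.962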